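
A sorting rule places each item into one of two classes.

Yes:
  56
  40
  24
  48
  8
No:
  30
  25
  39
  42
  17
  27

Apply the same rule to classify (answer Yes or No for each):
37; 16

The classifier is using: multiple of 4.
37: 37 = 4·9 + 1 — does not fit, so No. 16: 16 = 4·4 — fits, so Yes.

No, Yes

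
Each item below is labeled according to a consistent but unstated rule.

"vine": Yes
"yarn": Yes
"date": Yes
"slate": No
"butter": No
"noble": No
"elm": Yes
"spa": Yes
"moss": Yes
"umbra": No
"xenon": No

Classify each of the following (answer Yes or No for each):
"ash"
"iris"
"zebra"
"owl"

The pattern is that an item is 'Yes' exactly when: length ≤ 4.
Yes: "ash", since length 3.
Yes: "iris", since length 4.
No: "zebra", since length 5.
Yes: "owl", since length 3.

Yes, Yes, No, Yes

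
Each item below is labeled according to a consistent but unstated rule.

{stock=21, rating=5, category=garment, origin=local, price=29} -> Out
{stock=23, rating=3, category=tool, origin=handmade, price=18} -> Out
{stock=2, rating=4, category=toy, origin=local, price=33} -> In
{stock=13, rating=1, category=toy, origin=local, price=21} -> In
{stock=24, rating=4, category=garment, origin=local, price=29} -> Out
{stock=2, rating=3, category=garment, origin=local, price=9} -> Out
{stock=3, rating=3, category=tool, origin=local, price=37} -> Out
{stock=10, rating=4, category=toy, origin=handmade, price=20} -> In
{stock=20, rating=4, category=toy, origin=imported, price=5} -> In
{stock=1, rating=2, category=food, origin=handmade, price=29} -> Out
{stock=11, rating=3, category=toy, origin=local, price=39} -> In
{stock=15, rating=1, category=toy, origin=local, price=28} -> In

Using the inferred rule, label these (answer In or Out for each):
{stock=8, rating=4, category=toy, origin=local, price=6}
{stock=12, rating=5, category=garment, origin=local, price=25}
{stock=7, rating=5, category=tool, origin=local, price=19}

In, Out, Out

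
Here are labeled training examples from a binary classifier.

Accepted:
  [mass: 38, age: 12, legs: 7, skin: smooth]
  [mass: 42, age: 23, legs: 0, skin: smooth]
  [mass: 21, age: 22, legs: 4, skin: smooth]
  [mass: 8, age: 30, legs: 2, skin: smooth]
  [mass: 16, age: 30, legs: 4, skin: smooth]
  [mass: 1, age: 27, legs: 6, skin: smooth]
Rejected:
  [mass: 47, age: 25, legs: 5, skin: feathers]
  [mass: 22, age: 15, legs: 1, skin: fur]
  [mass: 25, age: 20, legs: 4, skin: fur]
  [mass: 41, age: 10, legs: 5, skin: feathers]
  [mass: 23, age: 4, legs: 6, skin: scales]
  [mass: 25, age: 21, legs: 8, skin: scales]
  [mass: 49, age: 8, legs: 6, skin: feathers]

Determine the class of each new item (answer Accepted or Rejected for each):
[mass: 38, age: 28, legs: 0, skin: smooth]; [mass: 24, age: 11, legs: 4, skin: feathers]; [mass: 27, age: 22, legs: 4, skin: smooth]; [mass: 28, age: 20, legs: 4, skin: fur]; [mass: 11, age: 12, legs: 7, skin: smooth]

Every 'Accepted' example satisfies: skin is smooth. None of the 'Rejected' examples do.
[mass: 38, age: 28, legs: 0, skin: smooth]: skin is smooth — meets the rule, so Accepted. [mass: 24, age: 11, legs: 4, skin: feathers]: skin is feathers — does not pass, so Rejected. [mass: 27, age: 22, legs: 4, skin: smooth]: skin is smooth — meets the rule, so Accepted. [mass: 28, age: 20, legs: 4, skin: fur]: skin is fur — does not pass, so Rejected. [mass: 11, age: 12, legs: 7, skin: smooth]: skin is smooth — meets the rule, so Accepted.

Accepted, Rejected, Accepted, Rejected, Accepted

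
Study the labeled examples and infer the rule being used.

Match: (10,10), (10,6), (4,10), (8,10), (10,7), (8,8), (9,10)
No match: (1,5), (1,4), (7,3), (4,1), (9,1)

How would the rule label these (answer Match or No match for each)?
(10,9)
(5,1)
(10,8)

Match, No match, Match

The classifier is using: sum ≥ 14.
(10,9) — 10+9 = 19, hence Match.
(5,1) — 5+1 = 6, hence No match.
(10,8) — 10+8 = 18, hence Match.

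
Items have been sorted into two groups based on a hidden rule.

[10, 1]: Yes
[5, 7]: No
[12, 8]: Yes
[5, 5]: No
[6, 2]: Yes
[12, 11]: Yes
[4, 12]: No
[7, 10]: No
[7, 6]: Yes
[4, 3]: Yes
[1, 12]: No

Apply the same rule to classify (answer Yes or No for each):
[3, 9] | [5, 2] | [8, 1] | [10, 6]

The distinguishing property — first > second — holds for all the 'Yes' cases and none of the 'No' cases.
[3, 9]: No (3 < 9). [5, 2]: Yes (5 > 2). [8, 1]: Yes (8 > 1). [10, 6]: Yes (10 > 6).

No, Yes, Yes, Yes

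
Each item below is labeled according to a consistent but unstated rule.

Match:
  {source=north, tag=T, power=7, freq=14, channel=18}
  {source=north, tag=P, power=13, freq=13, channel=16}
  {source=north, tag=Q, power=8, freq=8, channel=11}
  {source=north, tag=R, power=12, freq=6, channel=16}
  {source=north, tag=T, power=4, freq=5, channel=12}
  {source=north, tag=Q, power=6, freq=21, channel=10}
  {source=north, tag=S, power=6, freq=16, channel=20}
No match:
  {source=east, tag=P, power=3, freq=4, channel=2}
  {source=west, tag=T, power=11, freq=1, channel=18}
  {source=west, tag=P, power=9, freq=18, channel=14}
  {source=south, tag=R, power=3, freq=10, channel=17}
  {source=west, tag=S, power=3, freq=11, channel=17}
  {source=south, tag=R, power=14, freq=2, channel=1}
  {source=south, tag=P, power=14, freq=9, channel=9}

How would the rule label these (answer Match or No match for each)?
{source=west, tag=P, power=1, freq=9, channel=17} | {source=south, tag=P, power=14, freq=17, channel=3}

All 'Match' examples share one property — source is north — and every 'No match' example lacks it.
{source=west, tag=P, power=1, freq=9, channel=17} → source is west → No match. {source=south, tag=P, power=14, freq=17, channel=3} → source is south → No match.

No match, No match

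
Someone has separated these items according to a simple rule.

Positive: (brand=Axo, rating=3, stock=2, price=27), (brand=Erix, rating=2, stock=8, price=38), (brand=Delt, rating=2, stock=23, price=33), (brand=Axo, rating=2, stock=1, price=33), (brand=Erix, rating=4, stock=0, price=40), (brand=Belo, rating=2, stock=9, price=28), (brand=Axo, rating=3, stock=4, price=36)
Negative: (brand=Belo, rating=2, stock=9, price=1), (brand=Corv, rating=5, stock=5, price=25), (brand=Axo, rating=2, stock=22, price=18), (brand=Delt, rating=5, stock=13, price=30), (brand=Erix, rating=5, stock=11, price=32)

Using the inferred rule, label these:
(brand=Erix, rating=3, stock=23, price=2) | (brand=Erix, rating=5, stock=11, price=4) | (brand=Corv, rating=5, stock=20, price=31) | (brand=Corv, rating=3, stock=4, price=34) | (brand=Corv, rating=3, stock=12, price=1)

The common property of the 'Positive' items is: rating ≤ 4 AND price ≥ 25. No 'Negative' item has it.

Negative, Negative, Negative, Positive, Negative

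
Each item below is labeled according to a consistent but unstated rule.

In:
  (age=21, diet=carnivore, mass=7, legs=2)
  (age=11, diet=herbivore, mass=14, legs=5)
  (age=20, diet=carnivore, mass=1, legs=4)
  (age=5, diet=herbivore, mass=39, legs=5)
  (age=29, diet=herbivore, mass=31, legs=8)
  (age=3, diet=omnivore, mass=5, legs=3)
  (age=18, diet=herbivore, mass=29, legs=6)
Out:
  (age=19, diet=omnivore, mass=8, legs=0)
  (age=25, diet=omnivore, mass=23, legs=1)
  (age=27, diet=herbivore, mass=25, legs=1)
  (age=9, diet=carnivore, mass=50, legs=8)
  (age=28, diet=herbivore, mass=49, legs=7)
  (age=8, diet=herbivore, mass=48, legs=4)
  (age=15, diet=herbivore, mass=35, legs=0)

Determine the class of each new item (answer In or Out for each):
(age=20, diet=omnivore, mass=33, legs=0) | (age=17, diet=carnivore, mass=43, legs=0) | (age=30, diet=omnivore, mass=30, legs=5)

One predicate separates the groups cleanly: legs ≥ 2 AND mass ≤ 39.

Out, Out, In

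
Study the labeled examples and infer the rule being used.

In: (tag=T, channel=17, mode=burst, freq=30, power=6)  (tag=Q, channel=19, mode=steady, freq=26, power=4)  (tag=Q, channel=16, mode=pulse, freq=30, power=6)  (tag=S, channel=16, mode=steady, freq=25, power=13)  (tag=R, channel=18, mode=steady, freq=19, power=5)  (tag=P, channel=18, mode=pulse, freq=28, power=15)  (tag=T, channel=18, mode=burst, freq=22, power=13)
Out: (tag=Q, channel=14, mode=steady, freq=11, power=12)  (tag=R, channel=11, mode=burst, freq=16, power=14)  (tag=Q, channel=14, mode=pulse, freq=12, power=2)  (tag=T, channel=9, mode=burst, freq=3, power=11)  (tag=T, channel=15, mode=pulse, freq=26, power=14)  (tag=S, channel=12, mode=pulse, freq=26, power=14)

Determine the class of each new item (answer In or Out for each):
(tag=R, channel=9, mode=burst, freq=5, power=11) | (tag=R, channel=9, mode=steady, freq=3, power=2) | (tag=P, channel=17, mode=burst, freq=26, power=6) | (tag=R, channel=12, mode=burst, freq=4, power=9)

Out, Out, In, Out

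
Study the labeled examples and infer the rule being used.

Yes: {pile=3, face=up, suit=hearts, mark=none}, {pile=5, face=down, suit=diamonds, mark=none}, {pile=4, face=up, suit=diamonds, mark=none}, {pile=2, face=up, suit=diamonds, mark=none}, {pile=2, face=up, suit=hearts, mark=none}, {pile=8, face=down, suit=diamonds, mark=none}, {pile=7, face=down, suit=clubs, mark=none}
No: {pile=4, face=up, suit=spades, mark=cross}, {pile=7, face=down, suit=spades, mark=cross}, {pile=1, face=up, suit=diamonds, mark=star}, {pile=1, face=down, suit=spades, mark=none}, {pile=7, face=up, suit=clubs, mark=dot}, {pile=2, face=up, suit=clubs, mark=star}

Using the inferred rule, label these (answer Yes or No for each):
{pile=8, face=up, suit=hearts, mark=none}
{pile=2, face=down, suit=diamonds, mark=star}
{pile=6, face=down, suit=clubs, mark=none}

Yes, No, Yes

The simplest hypothesis consistent with all the labels is: mark is none AND pile ≥ 2.
{pile=8, face=up, suit=hearts, mark=none}: Yes (mark is none, pile = 8). {pile=2, face=down, suit=diamonds, mark=star}: No (mark is star, pile = 2). {pile=6, face=down, suit=clubs, mark=none}: Yes (mark is none, pile = 6).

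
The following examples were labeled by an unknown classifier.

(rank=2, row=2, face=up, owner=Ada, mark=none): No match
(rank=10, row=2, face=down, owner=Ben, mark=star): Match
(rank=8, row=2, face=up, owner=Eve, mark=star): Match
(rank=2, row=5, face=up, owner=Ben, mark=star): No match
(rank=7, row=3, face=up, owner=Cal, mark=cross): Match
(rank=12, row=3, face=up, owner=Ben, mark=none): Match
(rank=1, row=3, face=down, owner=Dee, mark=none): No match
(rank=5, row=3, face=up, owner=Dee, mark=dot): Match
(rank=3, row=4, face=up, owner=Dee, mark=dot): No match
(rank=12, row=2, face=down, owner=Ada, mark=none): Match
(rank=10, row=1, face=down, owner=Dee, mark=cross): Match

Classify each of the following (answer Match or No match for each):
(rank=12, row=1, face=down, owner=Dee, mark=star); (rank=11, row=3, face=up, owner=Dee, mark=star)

The classifier is using: rank ≥ 5.
(rank=12, row=1, face=down, owner=Dee, mark=star) — rank = 12, hence Match.
(rank=11, row=3, face=up, owner=Dee, mark=star) — rank = 11, hence Match.

Match, Match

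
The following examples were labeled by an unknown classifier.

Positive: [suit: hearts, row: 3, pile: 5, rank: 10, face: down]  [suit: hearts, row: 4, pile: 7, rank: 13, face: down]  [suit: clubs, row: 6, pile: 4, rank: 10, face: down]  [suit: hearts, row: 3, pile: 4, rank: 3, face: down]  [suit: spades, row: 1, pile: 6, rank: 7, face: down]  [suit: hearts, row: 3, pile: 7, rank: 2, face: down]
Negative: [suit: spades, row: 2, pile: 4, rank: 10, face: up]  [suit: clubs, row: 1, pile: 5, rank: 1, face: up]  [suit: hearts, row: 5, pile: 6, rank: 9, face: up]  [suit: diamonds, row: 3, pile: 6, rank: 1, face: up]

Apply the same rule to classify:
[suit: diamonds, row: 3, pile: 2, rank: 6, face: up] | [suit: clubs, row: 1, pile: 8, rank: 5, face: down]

The distinguishing property — face is down — holds for all the 'Positive' cases and none of the 'Negative' cases.
[suit: diamonds, row: 3, pile: 2, rank: 6, face: up]: Negative (face is up). [suit: clubs, row: 1, pile: 8, rank: 5, face: down]: Positive (face is down).

Negative, Positive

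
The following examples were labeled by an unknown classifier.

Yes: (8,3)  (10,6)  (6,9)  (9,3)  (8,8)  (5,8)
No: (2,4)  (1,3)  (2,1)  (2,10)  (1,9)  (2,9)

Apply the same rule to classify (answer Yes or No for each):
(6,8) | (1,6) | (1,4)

Yes, No, No

Every 'Yes' example satisfies: first ≥ 3. None of the 'No' examples do.
Yes: (6,8), since first 6. No: (1,6), since first 1. No: (1,4), since first 1.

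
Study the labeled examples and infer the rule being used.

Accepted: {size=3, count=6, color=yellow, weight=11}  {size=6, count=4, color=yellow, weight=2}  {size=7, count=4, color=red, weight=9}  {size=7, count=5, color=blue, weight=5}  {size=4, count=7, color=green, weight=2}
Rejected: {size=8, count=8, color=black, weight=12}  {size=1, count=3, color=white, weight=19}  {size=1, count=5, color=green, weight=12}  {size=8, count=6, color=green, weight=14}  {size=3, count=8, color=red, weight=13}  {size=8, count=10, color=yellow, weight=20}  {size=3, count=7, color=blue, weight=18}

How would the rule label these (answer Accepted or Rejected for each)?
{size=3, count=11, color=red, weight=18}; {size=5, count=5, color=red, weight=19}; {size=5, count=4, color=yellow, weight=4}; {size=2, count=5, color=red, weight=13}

Rejected, Rejected, Accepted, Rejected

The rule appears to be: weight ≤ 11.
{size=3, count=11, color=red, weight=18}: weight = 18, lacks this property → Rejected.
{size=5, count=5, color=red, weight=19}: weight = 19, lacks this property → Rejected.
{size=5, count=4, color=yellow, weight=4}: weight = 4, matches → Accepted.
{size=2, count=5, color=red, weight=13}: weight = 13, lacks this property → Rejected.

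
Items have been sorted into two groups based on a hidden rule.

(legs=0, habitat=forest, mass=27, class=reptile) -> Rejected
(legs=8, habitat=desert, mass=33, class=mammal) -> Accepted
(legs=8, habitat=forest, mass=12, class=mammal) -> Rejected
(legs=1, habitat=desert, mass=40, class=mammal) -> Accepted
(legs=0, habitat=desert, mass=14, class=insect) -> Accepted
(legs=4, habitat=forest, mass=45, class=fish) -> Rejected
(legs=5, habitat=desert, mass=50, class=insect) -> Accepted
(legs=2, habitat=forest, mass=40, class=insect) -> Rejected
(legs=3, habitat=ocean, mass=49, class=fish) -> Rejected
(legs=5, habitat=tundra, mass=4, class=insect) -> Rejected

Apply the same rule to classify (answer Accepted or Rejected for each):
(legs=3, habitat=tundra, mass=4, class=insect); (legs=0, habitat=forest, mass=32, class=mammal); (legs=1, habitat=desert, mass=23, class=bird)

Rejected, Rejected, Accepted

'Accepted' ⟺ habitat is desert.
(legs=3, habitat=tundra, mass=4, class=insect) — habitat is tundra, hence Rejected. (legs=0, habitat=forest, mass=32, class=mammal) — habitat is forest, hence Rejected. (legs=1, habitat=desert, mass=23, class=bird) — habitat is desert, hence Accepted.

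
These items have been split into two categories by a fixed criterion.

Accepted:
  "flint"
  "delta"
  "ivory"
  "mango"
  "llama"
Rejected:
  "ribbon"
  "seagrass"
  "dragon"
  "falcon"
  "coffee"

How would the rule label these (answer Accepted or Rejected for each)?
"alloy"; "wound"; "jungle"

Accepted, Accepted, Rejected

The distinguishing property — odd length — holds for all the 'Accepted' cases and none of the 'Rejected' cases.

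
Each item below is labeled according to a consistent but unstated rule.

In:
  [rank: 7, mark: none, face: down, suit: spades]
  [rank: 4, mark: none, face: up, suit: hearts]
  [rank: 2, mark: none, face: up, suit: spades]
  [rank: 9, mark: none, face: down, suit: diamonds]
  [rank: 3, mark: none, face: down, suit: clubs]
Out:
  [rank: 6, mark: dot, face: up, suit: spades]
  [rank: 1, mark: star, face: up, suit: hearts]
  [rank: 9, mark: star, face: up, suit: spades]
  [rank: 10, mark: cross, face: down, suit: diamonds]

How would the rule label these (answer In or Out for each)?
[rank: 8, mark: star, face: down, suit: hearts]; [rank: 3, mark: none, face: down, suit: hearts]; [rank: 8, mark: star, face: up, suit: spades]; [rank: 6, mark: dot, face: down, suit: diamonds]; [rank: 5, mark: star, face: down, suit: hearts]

'In' ⟺ mark is none.
[rank: 8, mark: star, face: down, suit: hearts]: mark is star — fails this test, so Out. [rank: 3, mark: none, face: down, suit: hearts]: mark is none — has this property, so In. [rank: 8, mark: star, face: up, suit: spades]: mark is star — fails this test, so Out. [rank: 6, mark: dot, face: down, suit: diamonds]: mark is dot — fails this test, so Out. [rank: 5, mark: star, face: down, suit: hearts]: mark is star — fails this test, so Out.

Out, In, Out, Out, Out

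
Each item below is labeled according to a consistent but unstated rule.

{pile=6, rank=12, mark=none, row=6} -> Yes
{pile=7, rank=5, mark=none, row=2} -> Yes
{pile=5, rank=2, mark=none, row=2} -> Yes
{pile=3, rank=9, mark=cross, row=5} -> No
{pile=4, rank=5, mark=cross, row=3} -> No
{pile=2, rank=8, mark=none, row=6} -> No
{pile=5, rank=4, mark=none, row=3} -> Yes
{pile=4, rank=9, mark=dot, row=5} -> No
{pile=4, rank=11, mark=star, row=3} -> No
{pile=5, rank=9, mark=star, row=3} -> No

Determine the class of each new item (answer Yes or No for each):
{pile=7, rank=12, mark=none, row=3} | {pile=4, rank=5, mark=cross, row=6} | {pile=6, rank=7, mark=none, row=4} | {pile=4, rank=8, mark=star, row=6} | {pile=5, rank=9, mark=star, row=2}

All 'Yes' examples share one property — mark is none AND pile ≥ 3 — and every 'No' example lacks it.
{pile=7, rank=12, mark=none, row=3} → mark is none, pile = 7 → Yes. {pile=4, rank=5, mark=cross, row=6} → mark is cross, pile = 4 → No. {pile=6, rank=7, mark=none, row=4} → mark is none, pile = 6 → Yes. {pile=4, rank=8, mark=star, row=6} → mark is star, pile = 4 → No. {pile=5, rank=9, mark=star, row=2} → mark is star, pile = 5 → No.

Yes, No, Yes, No, No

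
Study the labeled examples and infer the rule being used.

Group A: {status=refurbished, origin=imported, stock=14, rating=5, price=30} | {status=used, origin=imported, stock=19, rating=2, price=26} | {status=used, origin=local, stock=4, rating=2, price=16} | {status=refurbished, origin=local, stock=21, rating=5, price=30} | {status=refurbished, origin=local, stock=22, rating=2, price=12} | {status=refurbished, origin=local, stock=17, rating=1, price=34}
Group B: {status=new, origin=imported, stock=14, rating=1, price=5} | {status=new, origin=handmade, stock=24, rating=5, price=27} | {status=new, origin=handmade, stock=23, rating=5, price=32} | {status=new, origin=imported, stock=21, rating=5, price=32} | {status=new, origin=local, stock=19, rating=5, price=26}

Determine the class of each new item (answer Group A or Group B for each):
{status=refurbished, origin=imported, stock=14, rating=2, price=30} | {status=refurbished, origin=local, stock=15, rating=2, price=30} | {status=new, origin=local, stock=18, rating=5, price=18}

Group A, Group A, Group B

Comparing the two groups points to one rule — status is not new.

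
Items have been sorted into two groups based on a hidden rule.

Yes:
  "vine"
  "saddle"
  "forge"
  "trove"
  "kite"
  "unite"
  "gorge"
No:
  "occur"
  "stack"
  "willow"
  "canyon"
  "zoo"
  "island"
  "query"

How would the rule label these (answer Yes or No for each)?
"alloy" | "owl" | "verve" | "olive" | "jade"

No, No, Yes, Yes, Yes

Looking at the examples, the only property every 'Yes' case has and every 'No' case lacks is: ends with 'e'.
"alloy" → ends with 'y' → No. "owl" → ends with 'l' → No. "verve" → ends with 'e' → Yes. "olive" → ends with 'e' → Yes. "jade" → ends with 'e' → Yes.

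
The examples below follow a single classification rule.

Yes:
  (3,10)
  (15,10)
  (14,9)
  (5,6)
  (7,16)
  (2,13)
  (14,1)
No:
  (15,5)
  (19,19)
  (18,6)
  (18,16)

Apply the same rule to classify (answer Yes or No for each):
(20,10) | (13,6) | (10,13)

No, Yes, Yes

The pattern is that an item is 'Yes' exactly when: sum is odd.
No: (20,10), since 20+10 = 30.
Yes: (13,6), since 13+6 = 19.
Yes: (10,13), since 10+13 = 23.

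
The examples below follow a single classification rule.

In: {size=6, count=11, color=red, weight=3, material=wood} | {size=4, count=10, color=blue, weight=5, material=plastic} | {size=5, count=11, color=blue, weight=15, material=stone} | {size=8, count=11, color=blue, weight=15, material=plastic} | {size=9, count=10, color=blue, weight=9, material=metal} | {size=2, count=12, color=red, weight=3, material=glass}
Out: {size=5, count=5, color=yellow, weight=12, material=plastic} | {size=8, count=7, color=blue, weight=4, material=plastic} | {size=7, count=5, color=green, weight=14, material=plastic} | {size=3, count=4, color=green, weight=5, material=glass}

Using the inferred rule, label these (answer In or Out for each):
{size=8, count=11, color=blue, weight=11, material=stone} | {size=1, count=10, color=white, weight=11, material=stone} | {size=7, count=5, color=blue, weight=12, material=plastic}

One predicate separates the groups cleanly: count ≥ 10.
{size=8, count=11, color=blue, weight=11, material=stone}: count = 11 — qualifies, so In. {size=1, count=10, color=white, weight=11, material=stone}: count = 10 — qualifies, so In. {size=7, count=5, color=blue, weight=12, material=plastic}: count = 5 — lacks this property, so Out.

In, In, Out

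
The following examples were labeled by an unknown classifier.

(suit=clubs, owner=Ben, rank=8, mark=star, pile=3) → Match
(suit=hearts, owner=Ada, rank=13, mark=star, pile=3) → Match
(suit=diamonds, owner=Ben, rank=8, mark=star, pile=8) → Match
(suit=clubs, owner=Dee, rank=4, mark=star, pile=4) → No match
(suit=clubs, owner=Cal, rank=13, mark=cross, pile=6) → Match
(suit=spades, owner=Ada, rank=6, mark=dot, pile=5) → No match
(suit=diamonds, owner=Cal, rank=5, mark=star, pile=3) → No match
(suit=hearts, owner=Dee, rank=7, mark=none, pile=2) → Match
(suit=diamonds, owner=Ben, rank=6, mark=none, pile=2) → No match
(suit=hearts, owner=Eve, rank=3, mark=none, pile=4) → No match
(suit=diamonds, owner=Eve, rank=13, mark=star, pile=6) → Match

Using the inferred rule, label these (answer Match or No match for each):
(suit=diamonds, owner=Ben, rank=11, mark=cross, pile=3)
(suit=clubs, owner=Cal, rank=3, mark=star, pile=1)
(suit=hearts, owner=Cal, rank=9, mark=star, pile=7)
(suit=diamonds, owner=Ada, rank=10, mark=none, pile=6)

The rule appears to be: rank ≥ 7.
(suit=diamonds, owner=Ben, rank=11, mark=cross, pile=3): rank = 11, satisfies this → Match.
(suit=clubs, owner=Cal, rank=3, mark=star, pile=1): rank = 3, fails this test → No match.
(suit=hearts, owner=Cal, rank=9, mark=star, pile=7): rank = 9, satisfies this → Match.
(suit=diamonds, owner=Ada, rank=10, mark=none, pile=6): rank = 10, satisfies this → Match.

Match, No match, Match, Match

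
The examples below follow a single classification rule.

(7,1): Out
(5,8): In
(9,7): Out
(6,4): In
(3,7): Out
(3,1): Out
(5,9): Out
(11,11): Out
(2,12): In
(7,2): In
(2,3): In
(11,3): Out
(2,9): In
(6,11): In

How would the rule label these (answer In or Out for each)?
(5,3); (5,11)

'In' ⟺ product is even.

Out, Out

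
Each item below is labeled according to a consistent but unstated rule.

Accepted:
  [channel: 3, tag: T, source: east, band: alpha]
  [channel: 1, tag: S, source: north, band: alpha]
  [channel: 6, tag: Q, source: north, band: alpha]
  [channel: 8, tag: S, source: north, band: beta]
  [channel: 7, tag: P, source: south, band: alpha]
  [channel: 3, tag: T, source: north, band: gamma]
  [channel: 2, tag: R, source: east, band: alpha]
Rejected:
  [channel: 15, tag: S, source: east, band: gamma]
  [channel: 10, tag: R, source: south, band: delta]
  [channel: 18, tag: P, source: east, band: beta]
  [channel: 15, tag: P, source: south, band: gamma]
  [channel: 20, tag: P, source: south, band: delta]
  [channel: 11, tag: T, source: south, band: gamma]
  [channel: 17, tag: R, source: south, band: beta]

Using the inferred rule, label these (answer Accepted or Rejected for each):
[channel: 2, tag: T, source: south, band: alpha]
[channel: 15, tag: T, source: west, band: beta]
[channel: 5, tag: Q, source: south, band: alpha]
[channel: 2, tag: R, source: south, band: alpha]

The common property of the 'Accepted' items is: channel ≤ 8. No 'Rejected' item has it.
[channel: 2, tag: T, source: south, band: alpha]: channel = 2 — qualifies, so Accepted. [channel: 15, tag: T, source: west, band: beta]: channel = 15 — fails this test, so Rejected. [channel: 5, tag: Q, source: south, band: alpha]: channel = 5 — qualifies, so Accepted. [channel: 2, tag: R, source: south, band: alpha]: channel = 2 — qualifies, so Accepted.

Accepted, Rejected, Accepted, Accepted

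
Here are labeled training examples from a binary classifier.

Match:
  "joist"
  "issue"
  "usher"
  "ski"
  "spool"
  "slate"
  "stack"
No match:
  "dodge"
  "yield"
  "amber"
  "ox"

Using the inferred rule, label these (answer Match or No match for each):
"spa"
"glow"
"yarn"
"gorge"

Comparing the two groups points to one rule — contains 's'.
"spa": has 's' — checks out, so Match. "glow": no 's' — does not pass, so No match. "yarn": no 's' — does not pass, so No match. "gorge": no 's' — does not pass, so No match.

Match, No match, No match, No match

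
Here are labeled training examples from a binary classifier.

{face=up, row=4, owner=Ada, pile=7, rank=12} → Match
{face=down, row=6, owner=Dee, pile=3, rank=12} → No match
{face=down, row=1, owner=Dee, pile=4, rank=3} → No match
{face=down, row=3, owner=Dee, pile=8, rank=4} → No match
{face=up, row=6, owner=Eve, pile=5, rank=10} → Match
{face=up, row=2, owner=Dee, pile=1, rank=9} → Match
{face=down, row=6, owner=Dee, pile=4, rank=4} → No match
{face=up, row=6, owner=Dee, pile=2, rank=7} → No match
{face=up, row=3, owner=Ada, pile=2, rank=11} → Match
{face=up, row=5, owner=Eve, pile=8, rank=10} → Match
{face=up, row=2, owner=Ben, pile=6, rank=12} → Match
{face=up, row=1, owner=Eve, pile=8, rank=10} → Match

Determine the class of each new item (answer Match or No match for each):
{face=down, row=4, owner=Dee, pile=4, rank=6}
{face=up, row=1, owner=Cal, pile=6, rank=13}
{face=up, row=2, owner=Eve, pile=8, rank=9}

One predicate separates the groups cleanly: face is up AND rank ≥ 9.
{face=down, row=4, owner=Dee, pile=4, rank=6}: No match (face is down, rank = 6). {face=up, row=1, owner=Cal, pile=6, rank=13}: Match (face is up, rank = 13). {face=up, row=2, owner=Eve, pile=8, rank=9}: Match (face is up, rank = 9).

No match, Match, Match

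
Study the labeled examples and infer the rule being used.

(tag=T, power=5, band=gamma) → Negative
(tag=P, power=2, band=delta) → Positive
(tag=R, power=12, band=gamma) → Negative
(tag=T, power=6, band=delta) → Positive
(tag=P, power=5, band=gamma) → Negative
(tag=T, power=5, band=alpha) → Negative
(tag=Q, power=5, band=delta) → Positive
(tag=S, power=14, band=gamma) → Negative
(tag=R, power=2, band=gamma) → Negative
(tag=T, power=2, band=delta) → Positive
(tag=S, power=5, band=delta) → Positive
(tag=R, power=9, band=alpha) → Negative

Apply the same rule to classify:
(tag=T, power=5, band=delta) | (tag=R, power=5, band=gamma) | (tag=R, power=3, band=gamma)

Positive, Negative, Negative

'Positive' ⟺ band is delta.
(tag=T, power=5, band=delta): band is delta, checks out → Positive. (tag=R, power=5, band=gamma): band is gamma, lacks this property → Negative. (tag=R, power=3, band=gamma): band is gamma, lacks this property → Negative.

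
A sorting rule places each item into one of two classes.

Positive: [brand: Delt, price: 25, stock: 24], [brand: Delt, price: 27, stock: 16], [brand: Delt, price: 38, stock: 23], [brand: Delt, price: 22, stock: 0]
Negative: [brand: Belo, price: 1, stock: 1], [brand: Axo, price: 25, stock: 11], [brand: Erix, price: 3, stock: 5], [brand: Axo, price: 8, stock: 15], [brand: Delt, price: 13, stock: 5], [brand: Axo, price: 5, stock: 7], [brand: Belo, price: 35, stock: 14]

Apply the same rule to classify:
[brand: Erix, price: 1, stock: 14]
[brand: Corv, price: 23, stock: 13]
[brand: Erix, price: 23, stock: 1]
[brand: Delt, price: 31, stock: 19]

Negative, Negative, Negative, Positive

The rule appears to be: brand is Delt AND price ≥ 22.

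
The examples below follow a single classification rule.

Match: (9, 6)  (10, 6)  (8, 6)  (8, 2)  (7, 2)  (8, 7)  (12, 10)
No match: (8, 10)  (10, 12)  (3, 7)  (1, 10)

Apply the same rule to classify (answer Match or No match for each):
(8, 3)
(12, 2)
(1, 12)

Match, Match, No match

The pattern is that an item is 'Match' exactly when: first > second.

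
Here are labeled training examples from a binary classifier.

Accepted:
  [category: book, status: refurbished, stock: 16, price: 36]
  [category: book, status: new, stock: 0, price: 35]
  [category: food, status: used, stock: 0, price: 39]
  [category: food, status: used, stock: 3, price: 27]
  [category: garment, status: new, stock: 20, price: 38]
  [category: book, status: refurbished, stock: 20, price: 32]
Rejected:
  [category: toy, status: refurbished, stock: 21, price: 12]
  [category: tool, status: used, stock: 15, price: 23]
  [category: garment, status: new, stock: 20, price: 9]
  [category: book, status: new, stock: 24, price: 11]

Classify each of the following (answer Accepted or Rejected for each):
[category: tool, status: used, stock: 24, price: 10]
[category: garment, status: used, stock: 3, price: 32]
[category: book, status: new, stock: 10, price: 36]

Rejected, Accepted, Accepted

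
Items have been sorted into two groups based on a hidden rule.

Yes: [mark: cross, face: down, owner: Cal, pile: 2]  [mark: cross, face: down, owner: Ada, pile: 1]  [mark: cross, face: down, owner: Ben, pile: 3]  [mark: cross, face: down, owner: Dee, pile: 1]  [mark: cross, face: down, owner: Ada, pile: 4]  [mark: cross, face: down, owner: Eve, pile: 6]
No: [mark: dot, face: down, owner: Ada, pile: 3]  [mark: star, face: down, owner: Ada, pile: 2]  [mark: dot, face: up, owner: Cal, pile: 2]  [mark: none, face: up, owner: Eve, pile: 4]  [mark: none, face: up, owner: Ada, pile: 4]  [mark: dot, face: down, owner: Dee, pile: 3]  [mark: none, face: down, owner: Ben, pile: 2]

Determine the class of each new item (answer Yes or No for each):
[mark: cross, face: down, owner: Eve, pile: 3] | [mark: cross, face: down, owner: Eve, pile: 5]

Yes, Yes

The classifier is using: mark is cross.
Yes: [mark: cross, face: down, owner: Eve, pile: 3], since mark is cross. Yes: [mark: cross, face: down, owner: Eve, pile: 5], since mark is cross.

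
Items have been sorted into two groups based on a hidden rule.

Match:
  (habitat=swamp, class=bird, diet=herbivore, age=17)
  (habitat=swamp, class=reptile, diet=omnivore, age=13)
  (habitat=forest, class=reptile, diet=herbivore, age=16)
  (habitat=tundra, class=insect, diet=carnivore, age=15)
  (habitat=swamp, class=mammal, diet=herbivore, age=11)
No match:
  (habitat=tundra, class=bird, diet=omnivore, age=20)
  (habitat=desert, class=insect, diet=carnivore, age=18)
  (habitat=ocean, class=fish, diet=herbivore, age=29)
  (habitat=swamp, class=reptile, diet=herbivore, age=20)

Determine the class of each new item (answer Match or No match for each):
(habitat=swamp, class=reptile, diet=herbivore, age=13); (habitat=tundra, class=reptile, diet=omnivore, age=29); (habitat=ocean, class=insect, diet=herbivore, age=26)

The common property of the 'Match' items is: age ≤ 17. No 'No match' item has it.
(habitat=swamp, class=reptile, diet=herbivore, age=13) — age = 13, hence Match. (habitat=tundra, class=reptile, diet=omnivore, age=29) — age = 29, hence No match. (habitat=ocean, class=insect, diet=herbivore, age=26) — age = 26, hence No match.

Match, No match, No match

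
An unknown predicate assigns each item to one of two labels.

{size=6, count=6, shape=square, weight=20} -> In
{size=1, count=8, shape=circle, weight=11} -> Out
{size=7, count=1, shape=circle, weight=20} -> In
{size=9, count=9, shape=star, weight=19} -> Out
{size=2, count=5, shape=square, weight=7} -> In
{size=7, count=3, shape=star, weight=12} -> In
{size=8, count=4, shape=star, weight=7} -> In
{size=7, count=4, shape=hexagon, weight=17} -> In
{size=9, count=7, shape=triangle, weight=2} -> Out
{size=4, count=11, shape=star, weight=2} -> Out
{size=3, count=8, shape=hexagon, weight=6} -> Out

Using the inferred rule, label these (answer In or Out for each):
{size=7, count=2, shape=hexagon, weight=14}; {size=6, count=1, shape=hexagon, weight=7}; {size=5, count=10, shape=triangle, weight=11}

The pattern is that an item is 'In' exactly when: count ≤ 6.
In: {size=7, count=2, shape=hexagon, weight=14}, since count = 2. In: {size=6, count=1, shape=hexagon, weight=7}, since count = 1. Out: {size=5, count=10, shape=triangle, weight=11}, since count = 10.

In, In, Out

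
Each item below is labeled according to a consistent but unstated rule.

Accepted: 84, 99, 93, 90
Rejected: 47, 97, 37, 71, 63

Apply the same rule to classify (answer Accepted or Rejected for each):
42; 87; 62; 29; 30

Rejected, Accepted, Rejected, Rejected, Rejected

One predicate separates the groups cleanly: multiple of 3 AND at least 71.
42 → 42 = 3·14, 42 < 71 → Rejected. 87 → 87 = 3·29, 87 ≥ 71 → Accepted. 62 → 62 = 3·20 + 2, 62 < 71 → Rejected. 29 → 29 = 3·9 + 2, 29 < 71 → Rejected. 30 → 30 = 3·10, 30 < 71 → Rejected.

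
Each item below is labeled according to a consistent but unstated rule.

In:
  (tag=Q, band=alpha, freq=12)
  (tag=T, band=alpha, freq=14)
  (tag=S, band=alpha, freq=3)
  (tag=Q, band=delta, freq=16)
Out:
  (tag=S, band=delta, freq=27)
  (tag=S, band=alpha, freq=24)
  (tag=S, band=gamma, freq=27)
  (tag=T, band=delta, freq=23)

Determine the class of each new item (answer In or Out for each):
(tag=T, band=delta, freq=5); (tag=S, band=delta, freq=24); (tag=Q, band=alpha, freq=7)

In, Out, In

All 'In' examples share one property — freq ≤ 16 — and every 'Out' example lacks it.
(tag=T, band=delta, freq=5): freq = 5 — checks out, so In. (tag=S, band=delta, freq=24): freq = 24 — does not satisfy this, so Out. (tag=Q, band=alpha, freq=7): freq = 7 — checks out, so In.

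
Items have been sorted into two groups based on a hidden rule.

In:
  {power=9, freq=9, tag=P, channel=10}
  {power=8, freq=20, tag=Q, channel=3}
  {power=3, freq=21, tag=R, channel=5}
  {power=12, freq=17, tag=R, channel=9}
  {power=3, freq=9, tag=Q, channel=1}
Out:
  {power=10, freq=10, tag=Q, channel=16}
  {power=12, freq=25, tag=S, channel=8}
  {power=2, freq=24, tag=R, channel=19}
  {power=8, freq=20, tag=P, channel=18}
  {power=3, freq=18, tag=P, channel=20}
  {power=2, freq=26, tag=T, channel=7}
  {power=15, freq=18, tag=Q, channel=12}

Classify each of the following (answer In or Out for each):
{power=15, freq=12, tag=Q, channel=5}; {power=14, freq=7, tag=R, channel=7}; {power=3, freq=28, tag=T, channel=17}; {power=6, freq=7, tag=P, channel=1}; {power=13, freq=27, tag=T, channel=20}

In, In, Out, In, Out

All 'In' examples share one property — channel ≤ 10 AND freq ≤ 21 — and every 'Out' example lacks it.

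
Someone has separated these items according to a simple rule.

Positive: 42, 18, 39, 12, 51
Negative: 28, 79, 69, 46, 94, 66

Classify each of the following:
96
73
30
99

Negative, Negative, Positive, Negative

'Positive' ⟺ multiple of 3 AND at most 51.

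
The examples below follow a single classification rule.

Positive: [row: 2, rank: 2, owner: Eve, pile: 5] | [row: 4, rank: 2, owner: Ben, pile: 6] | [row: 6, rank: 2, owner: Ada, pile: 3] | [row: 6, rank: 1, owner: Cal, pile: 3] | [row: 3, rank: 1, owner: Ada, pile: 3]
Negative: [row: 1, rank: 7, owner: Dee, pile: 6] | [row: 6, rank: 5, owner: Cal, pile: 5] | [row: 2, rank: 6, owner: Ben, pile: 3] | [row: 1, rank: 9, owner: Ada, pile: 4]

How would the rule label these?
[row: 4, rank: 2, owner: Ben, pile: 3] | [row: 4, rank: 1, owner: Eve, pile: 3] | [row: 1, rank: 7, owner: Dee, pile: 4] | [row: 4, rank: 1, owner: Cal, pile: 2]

Positive, Positive, Negative, Positive

The pattern is that an item is 'Positive' exactly when: rank ≤ 2.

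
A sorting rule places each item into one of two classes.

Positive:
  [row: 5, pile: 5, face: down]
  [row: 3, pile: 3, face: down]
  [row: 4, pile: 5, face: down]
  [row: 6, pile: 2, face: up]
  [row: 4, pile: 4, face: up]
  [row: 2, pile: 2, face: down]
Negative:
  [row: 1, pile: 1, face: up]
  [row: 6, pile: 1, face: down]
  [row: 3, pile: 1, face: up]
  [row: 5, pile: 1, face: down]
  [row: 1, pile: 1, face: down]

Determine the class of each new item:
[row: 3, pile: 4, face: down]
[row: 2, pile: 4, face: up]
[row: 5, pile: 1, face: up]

One predicate separates the groups cleanly: pile ≥ 2.
[row: 3, pile: 4, face: down] — pile = 4, hence Positive. [row: 2, pile: 4, face: up] — pile = 4, hence Positive. [row: 5, pile: 1, face: up] — pile = 1, hence Negative.

Positive, Positive, Negative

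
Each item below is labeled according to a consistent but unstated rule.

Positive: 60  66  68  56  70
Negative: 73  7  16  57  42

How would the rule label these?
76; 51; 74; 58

The simplest hypothesis consistent with all the labels is: even AND at least 56.
76 — 76 is even, 76 ≥ 56, hence Positive.
51 — 51 is odd, 51 < 56, hence Negative.
74 — 74 is even, 74 ≥ 56, hence Positive.
58 — 58 is even, 58 ≥ 56, hence Positive.

Positive, Negative, Positive, Positive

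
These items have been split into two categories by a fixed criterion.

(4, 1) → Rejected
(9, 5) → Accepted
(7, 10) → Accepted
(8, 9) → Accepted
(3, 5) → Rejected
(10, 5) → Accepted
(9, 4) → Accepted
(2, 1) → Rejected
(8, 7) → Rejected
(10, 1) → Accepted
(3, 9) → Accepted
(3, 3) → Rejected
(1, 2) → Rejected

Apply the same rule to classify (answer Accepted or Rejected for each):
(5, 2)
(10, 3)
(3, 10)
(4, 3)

One predicate separates the groups cleanly: max ≥ 9.
(5, 2): max 5 — doesn't qualify, so Rejected.
(10, 3): max 10 — has this property, so Accepted.
(3, 10): max 10 — has this property, so Accepted.
(4, 3): max 4 — doesn't qualify, so Rejected.

Rejected, Accepted, Accepted, Rejected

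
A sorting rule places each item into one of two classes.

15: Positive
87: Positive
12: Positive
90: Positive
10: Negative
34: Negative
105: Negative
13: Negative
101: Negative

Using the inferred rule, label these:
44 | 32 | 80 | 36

Negative, Negative, Negative, Positive

The common property of the 'Positive' items is: multiple of 3 AND at most 90. No 'Negative' item has it.
44 — 44 = 3·14 + 2, 44 ≤ 90, hence Negative. 32 — 32 = 3·10 + 2, 32 ≤ 90, hence Negative. 80 — 80 = 3·26 + 2, 80 ≤ 90, hence Negative. 36 — 36 = 3·12, 36 ≤ 90, hence Positive.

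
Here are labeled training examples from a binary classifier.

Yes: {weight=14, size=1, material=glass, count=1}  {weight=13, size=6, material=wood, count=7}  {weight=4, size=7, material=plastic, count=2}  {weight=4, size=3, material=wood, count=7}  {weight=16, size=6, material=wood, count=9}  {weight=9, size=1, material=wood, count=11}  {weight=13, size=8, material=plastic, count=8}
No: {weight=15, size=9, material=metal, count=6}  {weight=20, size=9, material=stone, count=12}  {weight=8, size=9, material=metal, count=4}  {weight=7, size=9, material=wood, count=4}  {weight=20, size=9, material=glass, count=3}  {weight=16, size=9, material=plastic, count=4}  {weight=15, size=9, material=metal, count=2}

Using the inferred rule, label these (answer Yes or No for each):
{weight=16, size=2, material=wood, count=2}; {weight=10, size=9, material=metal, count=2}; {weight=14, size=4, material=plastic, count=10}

Yes, No, Yes

The distinguishing property — size ≤ 8 — holds for all the 'Yes' cases and none of the 'No' cases.
{weight=16, size=2, material=wood, count=2} — size = 2, hence Yes. {weight=10, size=9, material=metal, count=2} — size = 9, hence No. {weight=14, size=4, material=plastic, count=10} — size = 4, hence Yes.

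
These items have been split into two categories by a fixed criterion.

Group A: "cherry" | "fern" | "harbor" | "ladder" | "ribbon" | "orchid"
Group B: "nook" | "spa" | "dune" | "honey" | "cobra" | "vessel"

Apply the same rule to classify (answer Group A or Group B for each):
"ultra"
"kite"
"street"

The common property of the 'Group A' items is: even length AND contains 'r'. No 'Group B' item has it.
"ultra": length 5, has 'r', does not fit → Group B. "kite": length 4, no 'r', does not fit → Group B. "street": length 6, has 'r', checks out → Group A.

Group B, Group B, Group A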